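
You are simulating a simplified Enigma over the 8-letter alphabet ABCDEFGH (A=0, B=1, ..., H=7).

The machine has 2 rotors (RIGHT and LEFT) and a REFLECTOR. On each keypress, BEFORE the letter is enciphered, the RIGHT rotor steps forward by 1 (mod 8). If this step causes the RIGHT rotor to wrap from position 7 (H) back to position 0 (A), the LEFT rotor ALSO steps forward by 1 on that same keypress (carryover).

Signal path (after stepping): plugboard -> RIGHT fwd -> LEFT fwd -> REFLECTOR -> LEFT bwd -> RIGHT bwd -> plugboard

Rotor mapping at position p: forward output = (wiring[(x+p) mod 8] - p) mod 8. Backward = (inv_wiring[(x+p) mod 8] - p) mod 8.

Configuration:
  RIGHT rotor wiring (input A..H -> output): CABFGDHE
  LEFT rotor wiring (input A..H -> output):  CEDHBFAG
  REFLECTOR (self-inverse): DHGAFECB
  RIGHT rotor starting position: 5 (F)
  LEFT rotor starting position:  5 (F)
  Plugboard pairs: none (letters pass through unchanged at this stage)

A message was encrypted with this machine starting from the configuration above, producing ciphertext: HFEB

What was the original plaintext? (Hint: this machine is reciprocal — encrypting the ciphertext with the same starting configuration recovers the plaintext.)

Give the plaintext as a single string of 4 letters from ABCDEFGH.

Char 1 ('H'): step: R->6, L=5; H->plug->H->R->F->L->G->refl->C->L'->G->R'->B->plug->B
Char 2 ('F'): step: R->7, L=5; F->plug->F->R->H->L->E->refl->F->L'->D->R'->B->plug->B
Char 3 ('E'): step: R->0, L->6 (L advanced); E->plug->E->R->G->L->D->refl->A->L'->B->R'->C->plug->C
Char 4 ('B'): step: R->1, L=6; B->plug->B->R->A->L->C->refl->G->L'->D->R'->G->plug->G

Answer: BBCG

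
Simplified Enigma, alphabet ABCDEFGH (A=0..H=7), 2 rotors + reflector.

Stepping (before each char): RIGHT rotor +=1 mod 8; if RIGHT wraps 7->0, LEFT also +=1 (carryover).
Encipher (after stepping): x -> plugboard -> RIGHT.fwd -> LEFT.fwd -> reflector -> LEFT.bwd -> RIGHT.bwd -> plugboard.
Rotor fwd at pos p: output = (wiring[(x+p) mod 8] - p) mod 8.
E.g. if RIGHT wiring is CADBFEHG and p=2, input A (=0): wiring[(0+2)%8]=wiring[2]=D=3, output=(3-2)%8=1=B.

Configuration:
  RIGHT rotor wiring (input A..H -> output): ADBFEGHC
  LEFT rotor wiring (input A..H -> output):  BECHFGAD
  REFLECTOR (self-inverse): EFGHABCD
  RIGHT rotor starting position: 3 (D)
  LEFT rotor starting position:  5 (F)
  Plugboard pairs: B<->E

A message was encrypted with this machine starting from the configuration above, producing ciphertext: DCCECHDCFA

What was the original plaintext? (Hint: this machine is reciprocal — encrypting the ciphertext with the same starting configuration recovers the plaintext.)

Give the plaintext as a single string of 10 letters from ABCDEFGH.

Answer: EGGCDCAGBC

Derivation:
Char 1 ('D'): step: R->4, L=5; D->plug->D->R->G->L->C->refl->G->L'->C->R'->B->plug->E
Char 2 ('C'): step: R->5, L=5; C->plug->C->R->F->L->F->refl->B->L'->A->R'->G->plug->G
Char 3 ('C'): step: R->6, L=5; C->plug->C->R->C->L->G->refl->C->L'->G->R'->G->plug->G
Char 4 ('E'): step: R->7, L=5; E->plug->B->R->B->L->D->refl->H->L'->E->R'->C->plug->C
Char 5 ('C'): step: R->0, L->6 (L advanced); C->plug->C->R->B->L->F->refl->B->L'->F->R'->D->plug->D
Char 6 ('H'): step: R->1, L=6; H->plug->H->R->H->L->A->refl->E->L'->E->R'->C->plug->C
Char 7 ('D'): step: R->2, L=6; D->plug->D->R->E->L->E->refl->A->L'->H->R'->A->plug->A
Char 8 ('C'): step: R->3, L=6; C->plug->C->R->D->L->G->refl->C->L'->A->R'->G->plug->G
Char 9 ('F'): step: R->4, L=6; F->plug->F->R->H->L->A->refl->E->L'->E->R'->E->plug->B
Char 10 ('A'): step: R->5, L=6; A->plug->A->R->B->L->F->refl->B->L'->F->R'->C->plug->C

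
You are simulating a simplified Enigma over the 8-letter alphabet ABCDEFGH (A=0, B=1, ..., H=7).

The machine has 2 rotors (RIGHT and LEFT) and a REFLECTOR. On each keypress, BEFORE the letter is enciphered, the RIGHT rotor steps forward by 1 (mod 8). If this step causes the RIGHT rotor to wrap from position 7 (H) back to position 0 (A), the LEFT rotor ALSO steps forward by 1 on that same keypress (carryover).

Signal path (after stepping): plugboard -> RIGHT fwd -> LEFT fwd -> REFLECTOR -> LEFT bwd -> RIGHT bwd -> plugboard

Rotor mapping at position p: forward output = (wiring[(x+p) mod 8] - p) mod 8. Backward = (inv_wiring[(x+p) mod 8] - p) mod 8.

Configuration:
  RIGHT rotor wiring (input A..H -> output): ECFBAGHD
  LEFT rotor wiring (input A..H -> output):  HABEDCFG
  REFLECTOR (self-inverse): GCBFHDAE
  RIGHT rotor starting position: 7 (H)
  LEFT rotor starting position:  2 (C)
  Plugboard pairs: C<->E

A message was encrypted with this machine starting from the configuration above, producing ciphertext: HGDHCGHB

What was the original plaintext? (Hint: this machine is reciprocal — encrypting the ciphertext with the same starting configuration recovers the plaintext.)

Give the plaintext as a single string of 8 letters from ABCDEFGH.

Answer: CCEBEEFC

Derivation:
Char 1 ('H'): step: R->0, L->3 (L advanced); H->plug->H->R->D->L->C->refl->B->L'->A->R'->E->plug->C
Char 2 ('G'): step: R->1, L=3; G->plug->G->R->C->L->H->refl->E->L'->F->R'->E->plug->C
Char 3 ('D'): step: R->2, L=3; D->plug->D->R->E->L->D->refl->F->L'->G->R'->C->plug->E
Char 4 ('H'): step: R->3, L=3; H->plug->H->R->C->L->H->refl->E->L'->F->R'->B->plug->B
Char 5 ('C'): step: R->4, L=3; C->plug->E->R->A->L->B->refl->C->L'->D->R'->C->plug->E
Char 6 ('G'): step: R->5, L=3; G->plug->G->R->E->L->D->refl->F->L'->G->R'->C->plug->E
Char 7 ('H'): step: R->6, L=3; H->plug->H->R->A->L->B->refl->C->L'->D->R'->F->plug->F
Char 8 ('B'): step: R->7, L=3; B->plug->B->R->F->L->E->refl->H->L'->C->R'->E->plug->C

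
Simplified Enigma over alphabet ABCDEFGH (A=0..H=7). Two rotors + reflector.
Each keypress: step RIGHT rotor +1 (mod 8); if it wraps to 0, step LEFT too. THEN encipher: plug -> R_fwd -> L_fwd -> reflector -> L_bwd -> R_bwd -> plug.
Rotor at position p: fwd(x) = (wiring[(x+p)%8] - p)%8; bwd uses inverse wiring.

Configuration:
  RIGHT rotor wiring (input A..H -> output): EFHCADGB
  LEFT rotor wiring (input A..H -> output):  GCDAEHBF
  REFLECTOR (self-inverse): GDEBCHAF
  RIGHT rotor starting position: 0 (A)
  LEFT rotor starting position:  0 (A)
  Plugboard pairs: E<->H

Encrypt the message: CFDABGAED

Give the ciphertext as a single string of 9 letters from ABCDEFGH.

Char 1 ('C'): step: R->1, L=0; C->plug->C->R->B->L->C->refl->E->L'->E->R'->A->plug->A
Char 2 ('F'): step: R->2, L=0; F->plug->F->R->H->L->F->refl->H->L'->F->R'->A->plug->A
Char 3 ('D'): step: R->3, L=0; D->plug->D->R->D->L->A->refl->G->L'->A->R'->C->plug->C
Char 4 ('A'): step: R->4, L=0; A->plug->A->R->E->L->E->refl->C->L'->B->R'->F->plug->F
Char 5 ('B'): step: R->5, L=0; B->plug->B->R->B->L->C->refl->E->L'->E->R'->C->plug->C
Char 6 ('G'): step: R->6, L=0; G->plug->G->R->C->L->D->refl->B->L'->G->R'->C->plug->C
Char 7 ('A'): step: R->7, L=0; A->plug->A->R->C->L->D->refl->B->L'->G->R'->C->plug->C
Char 8 ('E'): step: R->0, L->1 (L advanced); E->plug->H->R->B->L->C->refl->E->L'->G->R'->G->plug->G
Char 9 ('D'): step: R->1, L=1; D->plug->D->R->H->L->F->refl->H->L'->C->R'->E->plug->H

Answer: AACFCCCGH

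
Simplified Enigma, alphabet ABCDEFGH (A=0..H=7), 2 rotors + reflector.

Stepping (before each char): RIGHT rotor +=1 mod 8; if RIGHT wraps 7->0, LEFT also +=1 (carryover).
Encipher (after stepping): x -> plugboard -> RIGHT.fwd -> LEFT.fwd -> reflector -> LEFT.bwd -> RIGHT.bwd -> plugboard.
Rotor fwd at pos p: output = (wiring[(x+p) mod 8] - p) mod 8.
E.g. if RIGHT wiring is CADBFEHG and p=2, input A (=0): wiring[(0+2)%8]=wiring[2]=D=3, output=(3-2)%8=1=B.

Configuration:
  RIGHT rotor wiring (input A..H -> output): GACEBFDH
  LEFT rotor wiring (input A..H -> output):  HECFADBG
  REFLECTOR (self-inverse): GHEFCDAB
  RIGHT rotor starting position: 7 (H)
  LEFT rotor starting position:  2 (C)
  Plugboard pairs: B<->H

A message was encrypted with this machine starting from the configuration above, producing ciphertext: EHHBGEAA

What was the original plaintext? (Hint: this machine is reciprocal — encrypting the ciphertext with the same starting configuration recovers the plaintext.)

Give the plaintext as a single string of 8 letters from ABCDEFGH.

Answer: DEDHCCCE

Derivation:
Char 1 ('E'): step: R->0, L->3 (L advanced); E->plug->E->R->B->L->F->refl->D->L'->E->R'->D->plug->D
Char 2 ('H'): step: R->1, L=3; H->plug->B->R->B->L->F->refl->D->L'->E->R'->E->plug->E
Char 3 ('H'): step: R->2, L=3; H->plug->B->R->C->L->A->refl->G->L'->D->R'->D->plug->D
Char 4 ('B'): step: R->3, L=3; B->plug->H->R->H->L->H->refl->B->L'->G->R'->B->plug->H
Char 5 ('G'): step: R->4, L=3; G->plug->G->R->G->L->B->refl->H->L'->H->R'->C->plug->C
Char 6 ('E'): step: R->5, L=3; E->plug->E->R->D->L->G->refl->A->L'->C->R'->C->plug->C
Char 7 ('A'): step: R->6, L=3; A->plug->A->R->F->L->E->refl->C->L'->A->R'->C->plug->C
Char 8 ('A'): step: R->7, L=3; A->plug->A->R->A->L->C->refl->E->L'->F->R'->E->plug->E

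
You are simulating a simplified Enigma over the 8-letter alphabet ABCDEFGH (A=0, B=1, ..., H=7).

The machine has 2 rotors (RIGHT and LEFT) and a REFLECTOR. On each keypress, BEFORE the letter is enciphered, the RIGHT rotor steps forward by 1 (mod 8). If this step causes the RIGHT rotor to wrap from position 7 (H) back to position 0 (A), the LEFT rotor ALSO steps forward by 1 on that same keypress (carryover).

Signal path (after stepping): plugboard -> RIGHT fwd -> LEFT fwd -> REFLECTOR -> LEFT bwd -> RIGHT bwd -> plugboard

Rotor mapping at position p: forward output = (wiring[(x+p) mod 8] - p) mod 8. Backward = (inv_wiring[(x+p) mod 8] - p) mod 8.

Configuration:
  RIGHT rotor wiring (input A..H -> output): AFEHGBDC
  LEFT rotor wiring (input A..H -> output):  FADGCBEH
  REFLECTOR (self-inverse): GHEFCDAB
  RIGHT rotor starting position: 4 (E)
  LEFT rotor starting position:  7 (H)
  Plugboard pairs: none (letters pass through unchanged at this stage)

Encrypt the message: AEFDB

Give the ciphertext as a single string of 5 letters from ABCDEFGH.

Char 1 ('A'): step: R->5, L=7; A->plug->A->R->E->L->H->refl->B->L'->C->R'->G->plug->G
Char 2 ('E'): step: R->6, L=7; E->plug->E->R->G->L->C->refl->E->L'->D->R'->H->plug->H
Char 3 ('F'): step: R->7, L=7; F->plug->F->R->H->L->F->refl->D->L'->F->R'->D->plug->D
Char 4 ('D'): step: R->0, L->0 (L advanced); D->plug->D->R->H->L->H->refl->B->L'->F->R'->B->plug->B
Char 5 ('B'): step: R->1, L=0; B->plug->B->R->D->L->G->refl->A->L'->B->R'->G->plug->G

Answer: GHDBG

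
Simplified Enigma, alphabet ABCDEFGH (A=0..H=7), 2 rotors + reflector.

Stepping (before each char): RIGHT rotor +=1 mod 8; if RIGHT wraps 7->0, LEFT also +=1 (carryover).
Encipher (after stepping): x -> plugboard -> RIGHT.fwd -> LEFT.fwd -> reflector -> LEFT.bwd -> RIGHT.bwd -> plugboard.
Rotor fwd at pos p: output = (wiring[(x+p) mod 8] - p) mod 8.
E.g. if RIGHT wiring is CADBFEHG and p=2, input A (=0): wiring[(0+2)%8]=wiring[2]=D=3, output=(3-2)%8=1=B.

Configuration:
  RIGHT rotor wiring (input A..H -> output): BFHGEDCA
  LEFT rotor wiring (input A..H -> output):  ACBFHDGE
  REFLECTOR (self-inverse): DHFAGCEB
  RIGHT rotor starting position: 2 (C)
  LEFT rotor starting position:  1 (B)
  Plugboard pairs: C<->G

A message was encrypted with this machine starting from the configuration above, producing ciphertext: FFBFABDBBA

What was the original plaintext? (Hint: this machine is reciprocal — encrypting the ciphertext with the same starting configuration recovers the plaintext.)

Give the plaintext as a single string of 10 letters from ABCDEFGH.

Answer: BGDDGCHFDC

Derivation:
Char 1 ('F'): step: R->3, L=1; F->plug->F->R->G->L->D->refl->A->L'->B->R'->B->plug->B
Char 2 ('F'): step: R->4, L=1; F->plug->F->R->B->L->A->refl->D->L'->G->R'->C->plug->G
Char 3 ('B'): step: R->5, L=1; B->plug->B->R->F->L->F->refl->C->L'->E->R'->D->plug->D
Char 4 ('F'): step: R->6, L=1; F->plug->F->R->A->L->B->refl->H->L'->H->R'->D->plug->D
Char 5 ('A'): step: R->7, L=1; A->plug->A->R->B->L->A->refl->D->L'->G->R'->C->plug->G
Char 6 ('B'): step: R->0, L->2 (L advanced); B->plug->B->R->F->L->C->refl->F->L'->C->R'->G->plug->C
Char 7 ('D'): step: R->1, L=2; D->plug->D->R->D->L->B->refl->H->L'->A->R'->H->plug->H
Char 8 ('B'): step: R->2, L=2; B->plug->B->R->E->L->E->refl->G->L'->G->R'->F->plug->F
Char 9 ('B'): step: R->3, L=2; B->plug->B->R->B->L->D->refl->A->L'->H->R'->D->plug->D
Char 10 ('A'): step: R->4, L=2; A->plug->A->R->A->L->H->refl->B->L'->D->R'->G->plug->C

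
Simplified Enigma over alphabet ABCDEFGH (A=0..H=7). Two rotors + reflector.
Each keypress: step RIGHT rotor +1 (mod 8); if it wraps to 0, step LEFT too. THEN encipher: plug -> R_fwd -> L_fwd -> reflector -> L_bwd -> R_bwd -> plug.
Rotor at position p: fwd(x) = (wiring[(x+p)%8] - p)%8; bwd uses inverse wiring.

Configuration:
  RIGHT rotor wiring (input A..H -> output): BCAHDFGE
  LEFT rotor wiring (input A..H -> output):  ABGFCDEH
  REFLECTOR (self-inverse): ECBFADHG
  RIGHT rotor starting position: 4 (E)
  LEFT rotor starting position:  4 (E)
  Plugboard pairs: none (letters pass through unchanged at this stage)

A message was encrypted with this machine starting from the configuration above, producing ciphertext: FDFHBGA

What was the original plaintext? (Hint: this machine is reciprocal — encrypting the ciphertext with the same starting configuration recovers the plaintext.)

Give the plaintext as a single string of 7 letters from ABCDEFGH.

Char 1 ('F'): step: R->5, L=4; F->plug->F->R->D->L->D->refl->F->L'->F->R'->E->plug->E
Char 2 ('D'): step: R->6, L=4; D->plug->D->R->E->L->E->refl->A->L'->C->R'->E->plug->E
Char 3 ('F'): step: R->7, L=4; F->plug->F->R->E->L->E->refl->A->L'->C->R'->B->plug->B
Char 4 ('H'): step: R->0, L->5 (L advanced); H->plug->H->R->E->L->E->refl->A->L'->G->R'->G->plug->G
Char 5 ('B'): step: R->1, L=5; B->plug->B->R->H->L->F->refl->D->L'->D->R'->G->plug->G
Char 6 ('G'): step: R->2, L=5; G->plug->G->R->H->L->F->refl->D->L'->D->R'->D->plug->D
Char 7 ('A'): step: R->3, L=5; A->plug->A->R->E->L->E->refl->A->L'->G->R'->F->plug->F

Answer: EEBGGDF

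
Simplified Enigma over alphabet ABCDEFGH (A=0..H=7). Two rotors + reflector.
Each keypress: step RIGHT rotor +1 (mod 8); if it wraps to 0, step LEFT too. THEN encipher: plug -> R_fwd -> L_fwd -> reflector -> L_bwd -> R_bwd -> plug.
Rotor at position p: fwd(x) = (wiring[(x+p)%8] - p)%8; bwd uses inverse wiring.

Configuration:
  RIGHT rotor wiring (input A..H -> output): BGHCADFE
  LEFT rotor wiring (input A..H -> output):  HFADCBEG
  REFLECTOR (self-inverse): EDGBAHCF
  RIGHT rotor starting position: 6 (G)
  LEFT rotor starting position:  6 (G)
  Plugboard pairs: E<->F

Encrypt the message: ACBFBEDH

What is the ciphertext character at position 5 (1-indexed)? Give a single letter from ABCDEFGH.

Char 1 ('A'): step: R->7, L=6; A->plug->A->R->F->L->F->refl->H->L'->D->R'->E->plug->F
Char 2 ('C'): step: R->0, L->7 (L advanced); C->plug->C->R->H->L->F->refl->H->L'->A->R'->E->plug->F
Char 3 ('B'): step: R->1, L=7; B->plug->B->R->G->L->C->refl->G->L'->C->R'->E->plug->F
Char 4 ('F'): step: R->2, L=7; F->plug->E->R->D->L->B->refl->D->L'->F->R'->A->plug->A
Char 5 ('B'): step: R->3, L=7; B->plug->B->R->F->L->D->refl->B->L'->D->R'->G->plug->G

G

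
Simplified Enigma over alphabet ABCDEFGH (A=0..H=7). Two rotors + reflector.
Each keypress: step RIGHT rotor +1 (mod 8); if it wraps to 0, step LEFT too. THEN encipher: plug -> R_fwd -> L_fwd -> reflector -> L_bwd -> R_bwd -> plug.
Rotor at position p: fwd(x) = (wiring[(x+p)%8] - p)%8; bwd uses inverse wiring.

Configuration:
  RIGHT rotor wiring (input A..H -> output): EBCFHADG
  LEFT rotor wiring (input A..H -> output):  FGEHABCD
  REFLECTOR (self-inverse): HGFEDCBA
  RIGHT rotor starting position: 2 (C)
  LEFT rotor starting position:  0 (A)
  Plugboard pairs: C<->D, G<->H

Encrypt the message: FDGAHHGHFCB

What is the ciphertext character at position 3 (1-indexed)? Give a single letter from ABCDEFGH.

Char 1 ('F'): step: R->3, L=0; F->plug->F->R->B->L->G->refl->B->L'->F->R'->C->plug->D
Char 2 ('D'): step: R->4, L=0; D->plug->C->R->H->L->D->refl->E->L'->C->R'->D->plug->C
Char 3 ('G'): step: R->5, L=0; G->plug->H->R->C->L->E->refl->D->L'->H->R'->D->plug->C

C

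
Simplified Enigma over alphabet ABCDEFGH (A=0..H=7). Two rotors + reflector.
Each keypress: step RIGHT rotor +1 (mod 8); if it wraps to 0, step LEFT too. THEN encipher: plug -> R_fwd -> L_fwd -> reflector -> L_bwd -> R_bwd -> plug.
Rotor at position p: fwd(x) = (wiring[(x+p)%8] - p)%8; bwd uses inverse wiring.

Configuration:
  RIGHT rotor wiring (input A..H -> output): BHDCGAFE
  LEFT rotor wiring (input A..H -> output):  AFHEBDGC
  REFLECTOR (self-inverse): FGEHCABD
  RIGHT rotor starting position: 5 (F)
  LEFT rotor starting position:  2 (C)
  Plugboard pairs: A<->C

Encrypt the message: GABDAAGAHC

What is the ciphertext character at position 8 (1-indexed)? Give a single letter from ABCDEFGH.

Char 1 ('G'): step: R->6, L=2; G->plug->G->R->A->L->F->refl->A->L'->F->R'->E->plug->E
Char 2 ('A'): step: R->7, L=2; A->plug->C->R->A->L->F->refl->A->L'->F->R'->A->plug->C
Char 3 ('B'): step: R->0, L->3 (L advanced); B->plug->B->R->H->L->E->refl->C->L'->G->R'->E->plug->E
Char 4 ('D'): step: R->1, L=3; D->plug->D->R->F->L->F->refl->A->L'->C->R'->B->plug->B
Char 5 ('A'): step: R->2, L=3; A->plug->C->R->E->L->H->refl->D->L'->D->R'->E->plug->E
Char 6 ('A'): step: R->3, L=3; A->plug->C->R->F->L->F->refl->A->L'->C->R'->D->plug->D
Char 7 ('G'): step: R->4, L=3; G->plug->G->R->H->L->E->refl->C->L'->G->R'->H->plug->H
Char 8 ('A'): step: R->5, L=3; A->plug->C->R->H->L->E->refl->C->L'->G->R'->F->plug->F

F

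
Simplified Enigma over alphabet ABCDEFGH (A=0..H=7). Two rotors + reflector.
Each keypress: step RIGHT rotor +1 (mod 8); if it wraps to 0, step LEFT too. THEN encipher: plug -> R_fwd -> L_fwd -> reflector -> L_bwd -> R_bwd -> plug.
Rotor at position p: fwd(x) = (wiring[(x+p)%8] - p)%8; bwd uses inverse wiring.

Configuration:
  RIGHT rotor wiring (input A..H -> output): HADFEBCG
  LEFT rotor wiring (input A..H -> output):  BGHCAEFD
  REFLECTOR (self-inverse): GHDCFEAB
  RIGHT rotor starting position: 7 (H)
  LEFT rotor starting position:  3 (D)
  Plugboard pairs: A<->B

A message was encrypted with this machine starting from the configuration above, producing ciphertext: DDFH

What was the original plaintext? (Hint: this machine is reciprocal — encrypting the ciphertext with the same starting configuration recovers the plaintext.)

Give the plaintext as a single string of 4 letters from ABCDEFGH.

Answer: HAEF

Derivation:
Char 1 ('D'): step: R->0, L->4 (L advanced); D->plug->D->R->F->L->C->refl->D->L'->G->R'->H->plug->H
Char 2 ('D'): step: R->1, L=4; D->plug->D->R->D->L->H->refl->B->L'->C->R'->B->plug->A
Char 3 ('F'): step: R->2, L=4; F->plug->F->R->E->L->F->refl->E->L'->A->R'->E->plug->E
Char 4 ('H'): step: R->3, L=4; H->plug->H->R->A->L->E->refl->F->L'->E->R'->F->plug->F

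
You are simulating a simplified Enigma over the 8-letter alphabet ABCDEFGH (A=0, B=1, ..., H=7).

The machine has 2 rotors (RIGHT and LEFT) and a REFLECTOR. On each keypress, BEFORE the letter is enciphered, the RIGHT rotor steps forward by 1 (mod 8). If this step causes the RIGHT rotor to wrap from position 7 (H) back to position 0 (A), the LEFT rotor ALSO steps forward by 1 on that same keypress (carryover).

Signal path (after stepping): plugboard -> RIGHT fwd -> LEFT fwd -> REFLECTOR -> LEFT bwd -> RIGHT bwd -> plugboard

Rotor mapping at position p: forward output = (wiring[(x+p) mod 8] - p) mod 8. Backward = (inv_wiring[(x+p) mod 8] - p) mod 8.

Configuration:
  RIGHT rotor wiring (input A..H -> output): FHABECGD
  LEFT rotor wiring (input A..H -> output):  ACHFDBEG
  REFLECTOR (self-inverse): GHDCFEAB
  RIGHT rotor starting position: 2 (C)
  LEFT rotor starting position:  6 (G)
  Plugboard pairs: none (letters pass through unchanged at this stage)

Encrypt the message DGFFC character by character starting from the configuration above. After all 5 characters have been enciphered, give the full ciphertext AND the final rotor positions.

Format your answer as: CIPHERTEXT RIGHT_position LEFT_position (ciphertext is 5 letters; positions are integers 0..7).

Char 1 ('D'): step: R->3, L=6; D->plug->D->R->D->L->E->refl->F->L'->G->R'->A->plug->A
Char 2 ('G'): step: R->4, L=6; G->plug->G->R->E->L->B->refl->H->L'->F->R'->H->plug->H
Char 3 ('F'): step: R->5, L=6; F->plug->F->R->D->L->E->refl->F->L'->G->R'->C->plug->C
Char 4 ('F'): step: R->6, L=6; F->plug->F->R->D->L->E->refl->F->L'->G->R'->G->plug->G
Char 5 ('C'): step: R->7, L=6; C->plug->C->R->A->L->G->refl->A->L'->B->R'->D->plug->D
Final: ciphertext=AHCGD, RIGHT=7, LEFT=6

Answer: AHCGD 7 6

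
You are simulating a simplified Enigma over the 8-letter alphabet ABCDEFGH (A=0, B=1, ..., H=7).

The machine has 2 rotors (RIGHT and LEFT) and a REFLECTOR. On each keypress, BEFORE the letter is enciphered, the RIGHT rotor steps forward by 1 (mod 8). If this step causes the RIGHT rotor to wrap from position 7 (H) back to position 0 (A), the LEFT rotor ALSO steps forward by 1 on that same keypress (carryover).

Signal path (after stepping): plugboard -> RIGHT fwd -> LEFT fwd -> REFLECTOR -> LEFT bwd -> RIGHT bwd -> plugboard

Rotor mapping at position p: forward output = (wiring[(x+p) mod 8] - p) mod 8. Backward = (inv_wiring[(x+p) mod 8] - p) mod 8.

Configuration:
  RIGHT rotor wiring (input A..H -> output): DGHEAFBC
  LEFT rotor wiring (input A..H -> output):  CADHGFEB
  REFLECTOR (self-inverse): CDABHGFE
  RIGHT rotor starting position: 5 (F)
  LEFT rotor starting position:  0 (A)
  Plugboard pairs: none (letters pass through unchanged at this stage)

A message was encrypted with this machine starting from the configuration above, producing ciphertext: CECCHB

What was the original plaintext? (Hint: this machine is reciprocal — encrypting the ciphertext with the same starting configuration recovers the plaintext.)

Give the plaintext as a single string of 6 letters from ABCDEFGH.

Char 1 ('C'): step: R->6, L=0; C->plug->C->R->F->L->F->refl->G->L'->E->R'->B->plug->B
Char 2 ('E'): step: R->7, L=0; E->plug->E->R->F->L->F->refl->G->L'->E->R'->B->plug->B
Char 3 ('C'): step: R->0, L->1 (L advanced); C->plug->C->R->H->L->B->refl->D->L'->F->R'->F->plug->F
Char 4 ('C'): step: R->1, L=1; C->plug->C->R->D->L->F->refl->G->L'->C->R'->H->plug->H
Char 5 ('H'): step: R->2, L=1; H->plug->H->R->E->L->E->refl->H->L'->A->R'->F->plug->F
Char 6 ('B'): step: R->3, L=1; B->plug->B->R->F->L->D->refl->B->L'->H->R'->E->plug->E

Answer: BBFHFE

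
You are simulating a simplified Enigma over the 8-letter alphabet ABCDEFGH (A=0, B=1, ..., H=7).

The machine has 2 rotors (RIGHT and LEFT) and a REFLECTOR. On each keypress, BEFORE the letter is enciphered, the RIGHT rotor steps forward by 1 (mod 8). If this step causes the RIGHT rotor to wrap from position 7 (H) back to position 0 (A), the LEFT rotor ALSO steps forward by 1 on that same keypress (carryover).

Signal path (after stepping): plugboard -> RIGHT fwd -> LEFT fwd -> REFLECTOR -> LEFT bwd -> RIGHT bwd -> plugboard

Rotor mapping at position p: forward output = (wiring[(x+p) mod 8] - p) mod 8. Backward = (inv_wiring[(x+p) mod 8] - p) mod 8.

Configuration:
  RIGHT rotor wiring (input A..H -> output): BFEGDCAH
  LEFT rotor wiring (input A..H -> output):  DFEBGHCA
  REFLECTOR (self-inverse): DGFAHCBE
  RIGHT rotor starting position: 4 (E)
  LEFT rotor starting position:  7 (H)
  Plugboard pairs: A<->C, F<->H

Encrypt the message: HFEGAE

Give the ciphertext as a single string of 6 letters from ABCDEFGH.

Answer: FAAFDA

Derivation:
Char 1 ('H'): step: R->5, L=7; H->plug->F->R->H->L->D->refl->A->L'->G->R'->H->plug->F
Char 2 ('F'): step: R->6, L=7; F->plug->H->R->E->L->C->refl->F->L'->D->R'->C->plug->A
Char 3 ('E'): step: R->7, L=7; E->plug->E->R->H->L->D->refl->A->L'->G->R'->C->plug->A
Char 4 ('G'): step: R->0, L->0 (L advanced); G->plug->G->R->A->L->D->refl->A->L'->H->R'->H->plug->F
Char 5 ('A'): step: R->1, L=0; A->plug->C->R->F->L->H->refl->E->L'->C->R'->D->plug->D
Char 6 ('E'): step: R->2, L=0; E->plug->E->R->G->L->C->refl->F->L'->B->R'->C->plug->A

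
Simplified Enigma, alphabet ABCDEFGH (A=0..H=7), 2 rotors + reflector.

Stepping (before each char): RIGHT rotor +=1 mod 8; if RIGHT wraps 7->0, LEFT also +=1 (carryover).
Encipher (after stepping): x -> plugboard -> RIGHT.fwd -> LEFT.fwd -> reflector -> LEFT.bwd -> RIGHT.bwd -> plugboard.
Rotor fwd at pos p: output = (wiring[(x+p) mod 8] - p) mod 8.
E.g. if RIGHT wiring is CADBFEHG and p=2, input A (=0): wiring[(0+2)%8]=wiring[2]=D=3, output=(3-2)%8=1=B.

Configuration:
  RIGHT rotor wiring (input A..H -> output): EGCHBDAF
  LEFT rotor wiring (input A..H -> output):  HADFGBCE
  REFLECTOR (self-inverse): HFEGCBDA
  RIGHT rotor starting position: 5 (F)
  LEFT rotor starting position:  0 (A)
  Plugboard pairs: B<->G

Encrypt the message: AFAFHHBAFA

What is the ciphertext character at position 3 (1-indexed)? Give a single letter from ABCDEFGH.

Char 1 ('A'): step: R->6, L=0; A->plug->A->R->C->L->D->refl->G->L'->E->R'->E->plug->E
Char 2 ('F'): step: R->7, L=0; F->plug->F->R->C->L->D->refl->G->L'->E->R'->G->plug->B
Char 3 ('A'): step: R->0, L->1 (L advanced); A->plug->A->R->E->L->A->refl->H->L'->A->R'->G->plug->B

B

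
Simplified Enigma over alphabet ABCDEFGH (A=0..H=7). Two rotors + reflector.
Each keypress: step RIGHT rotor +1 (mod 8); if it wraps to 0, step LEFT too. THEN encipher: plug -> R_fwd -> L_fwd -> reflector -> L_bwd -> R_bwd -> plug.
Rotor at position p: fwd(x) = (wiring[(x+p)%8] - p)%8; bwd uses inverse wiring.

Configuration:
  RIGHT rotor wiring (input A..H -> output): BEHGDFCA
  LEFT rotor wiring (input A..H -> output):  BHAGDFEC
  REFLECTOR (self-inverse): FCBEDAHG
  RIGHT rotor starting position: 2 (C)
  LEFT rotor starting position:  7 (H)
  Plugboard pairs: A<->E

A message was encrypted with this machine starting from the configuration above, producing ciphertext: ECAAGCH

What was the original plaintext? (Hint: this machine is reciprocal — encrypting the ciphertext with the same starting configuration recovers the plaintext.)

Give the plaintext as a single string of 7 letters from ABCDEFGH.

Answer: GDFCFHG

Derivation:
Char 1 ('E'): step: R->3, L=7; E->plug->A->R->D->L->B->refl->C->L'->B->R'->G->plug->G
Char 2 ('C'): step: R->4, L=7; C->plug->C->R->G->L->G->refl->H->L'->E->R'->D->plug->D
Char 3 ('A'): step: R->5, L=7; A->plug->E->R->H->L->F->refl->A->L'->C->R'->F->plug->F
Char 4 ('A'): step: R->6, L=7; A->plug->E->R->B->L->C->refl->B->L'->D->R'->C->plug->C
Char 5 ('G'): step: R->7, L=7; G->plug->G->R->G->L->G->refl->H->L'->E->R'->F->plug->F
Char 6 ('C'): step: R->0, L->0 (L advanced); C->plug->C->R->H->L->C->refl->B->L'->A->R'->H->plug->H
Char 7 ('H'): step: R->1, L=0; H->plug->H->R->A->L->B->refl->C->L'->H->R'->G->plug->G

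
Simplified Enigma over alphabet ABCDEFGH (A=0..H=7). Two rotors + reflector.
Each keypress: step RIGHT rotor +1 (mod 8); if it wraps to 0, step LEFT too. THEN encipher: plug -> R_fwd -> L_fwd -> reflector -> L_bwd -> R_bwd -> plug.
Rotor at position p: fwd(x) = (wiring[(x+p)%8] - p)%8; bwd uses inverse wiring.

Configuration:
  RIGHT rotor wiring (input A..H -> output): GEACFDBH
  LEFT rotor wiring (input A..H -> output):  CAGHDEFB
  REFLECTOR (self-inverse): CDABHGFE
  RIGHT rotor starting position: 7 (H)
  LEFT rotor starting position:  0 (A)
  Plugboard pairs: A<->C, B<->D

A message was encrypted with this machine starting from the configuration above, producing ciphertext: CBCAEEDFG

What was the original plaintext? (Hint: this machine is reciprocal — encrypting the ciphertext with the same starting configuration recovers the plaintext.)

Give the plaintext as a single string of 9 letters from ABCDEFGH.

Char 1 ('C'): step: R->0, L->1 (L advanced); C->plug->A->R->G->L->A->refl->C->L'->D->R'->F->plug->F
Char 2 ('B'): step: R->1, L=1; B->plug->D->R->E->L->D->refl->B->L'->H->R'->B->plug->D
Char 3 ('C'): step: R->2, L=1; C->plug->A->R->G->L->A->refl->C->L'->D->R'->C->plug->A
Char 4 ('A'): step: R->3, L=1; A->plug->C->R->A->L->H->refl->E->L'->F->R'->H->plug->H
Char 5 ('E'): step: R->4, L=1; E->plug->E->R->C->L->G->refl->F->L'->B->R'->A->plug->C
Char 6 ('E'): step: R->5, L=1; E->plug->E->R->H->L->B->refl->D->L'->E->R'->B->plug->D
Char 7 ('D'): step: R->6, L=1; D->plug->B->R->B->L->F->refl->G->L'->C->R'->E->plug->E
Char 8 ('F'): step: R->7, L=1; F->plug->F->R->G->L->A->refl->C->L'->D->R'->E->plug->E
Char 9 ('G'): step: R->0, L->2 (L advanced); G->plug->G->R->B->L->F->refl->G->L'->H->R'->H->plug->H

Answer: FDAHCDEEH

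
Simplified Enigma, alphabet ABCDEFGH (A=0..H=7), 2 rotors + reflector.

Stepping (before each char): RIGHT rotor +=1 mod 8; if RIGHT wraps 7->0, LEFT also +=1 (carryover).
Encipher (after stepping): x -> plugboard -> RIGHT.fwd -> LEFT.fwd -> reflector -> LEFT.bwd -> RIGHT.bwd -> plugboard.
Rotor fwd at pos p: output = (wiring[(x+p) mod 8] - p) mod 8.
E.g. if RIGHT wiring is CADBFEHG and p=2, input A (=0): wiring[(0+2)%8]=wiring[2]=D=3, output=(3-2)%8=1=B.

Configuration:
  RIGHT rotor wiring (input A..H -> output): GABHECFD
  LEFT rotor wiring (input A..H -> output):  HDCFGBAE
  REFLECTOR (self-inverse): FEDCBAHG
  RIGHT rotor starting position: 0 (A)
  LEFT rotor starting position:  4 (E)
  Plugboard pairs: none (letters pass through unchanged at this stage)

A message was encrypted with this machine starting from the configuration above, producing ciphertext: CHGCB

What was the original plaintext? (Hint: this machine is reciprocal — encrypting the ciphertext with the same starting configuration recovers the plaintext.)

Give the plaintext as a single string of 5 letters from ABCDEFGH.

Char 1 ('C'): step: R->1, L=4; C->plug->C->R->G->L->G->refl->H->L'->F->R'->H->plug->H
Char 2 ('H'): step: R->2, L=4; H->plug->H->R->G->L->G->refl->H->L'->F->R'->B->plug->B
Char 3 ('G'): step: R->3, L=4; G->plug->G->R->F->L->H->refl->G->L'->G->R'->H->plug->H
Char 4 ('C'): step: R->4, L=4; C->plug->C->R->B->L->F->refl->A->L'->D->R'->H->plug->H
Char 5 ('B'): step: R->5, L=4; B->plug->B->R->A->L->C->refl->D->L'->E->R'->F->plug->F

Answer: HBHHF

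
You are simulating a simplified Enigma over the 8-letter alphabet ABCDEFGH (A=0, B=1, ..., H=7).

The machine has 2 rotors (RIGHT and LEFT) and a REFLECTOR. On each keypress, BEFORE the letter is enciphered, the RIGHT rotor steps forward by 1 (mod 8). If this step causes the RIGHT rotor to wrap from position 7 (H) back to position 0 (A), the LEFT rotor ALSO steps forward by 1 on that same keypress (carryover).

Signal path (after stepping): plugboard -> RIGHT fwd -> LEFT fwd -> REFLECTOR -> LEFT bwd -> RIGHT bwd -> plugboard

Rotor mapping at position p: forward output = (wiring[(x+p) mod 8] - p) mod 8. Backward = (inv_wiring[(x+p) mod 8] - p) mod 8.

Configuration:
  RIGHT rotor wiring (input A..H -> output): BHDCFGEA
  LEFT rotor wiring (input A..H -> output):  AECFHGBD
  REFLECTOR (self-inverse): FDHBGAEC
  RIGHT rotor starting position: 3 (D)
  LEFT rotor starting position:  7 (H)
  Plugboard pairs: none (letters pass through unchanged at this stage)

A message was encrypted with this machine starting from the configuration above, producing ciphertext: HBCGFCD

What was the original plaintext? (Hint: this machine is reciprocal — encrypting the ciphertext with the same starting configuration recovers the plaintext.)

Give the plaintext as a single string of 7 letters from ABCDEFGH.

Answer: GFDFBEE

Derivation:
Char 1 ('H'): step: R->4, L=7; H->plug->H->R->G->L->H->refl->C->L'->H->R'->G->plug->G
Char 2 ('B'): step: R->5, L=7; B->plug->B->R->H->L->C->refl->H->L'->G->R'->F->plug->F
Char 3 ('C'): step: R->6, L=7; C->plug->C->R->D->L->D->refl->B->L'->B->R'->D->plug->D
Char 4 ('G'): step: R->7, L=7; G->plug->G->R->H->L->C->refl->H->L'->G->R'->F->plug->F
Char 5 ('F'): step: R->0, L->0 (L advanced); F->plug->F->R->G->L->B->refl->D->L'->H->R'->B->plug->B
Char 6 ('C'): step: R->1, L=0; C->plug->C->R->B->L->E->refl->G->L'->F->R'->E->plug->E
Char 7 ('D'): step: R->2, L=0; D->plug->D->R->E->L->H->refl->C->L'->C->R'->E->plug->E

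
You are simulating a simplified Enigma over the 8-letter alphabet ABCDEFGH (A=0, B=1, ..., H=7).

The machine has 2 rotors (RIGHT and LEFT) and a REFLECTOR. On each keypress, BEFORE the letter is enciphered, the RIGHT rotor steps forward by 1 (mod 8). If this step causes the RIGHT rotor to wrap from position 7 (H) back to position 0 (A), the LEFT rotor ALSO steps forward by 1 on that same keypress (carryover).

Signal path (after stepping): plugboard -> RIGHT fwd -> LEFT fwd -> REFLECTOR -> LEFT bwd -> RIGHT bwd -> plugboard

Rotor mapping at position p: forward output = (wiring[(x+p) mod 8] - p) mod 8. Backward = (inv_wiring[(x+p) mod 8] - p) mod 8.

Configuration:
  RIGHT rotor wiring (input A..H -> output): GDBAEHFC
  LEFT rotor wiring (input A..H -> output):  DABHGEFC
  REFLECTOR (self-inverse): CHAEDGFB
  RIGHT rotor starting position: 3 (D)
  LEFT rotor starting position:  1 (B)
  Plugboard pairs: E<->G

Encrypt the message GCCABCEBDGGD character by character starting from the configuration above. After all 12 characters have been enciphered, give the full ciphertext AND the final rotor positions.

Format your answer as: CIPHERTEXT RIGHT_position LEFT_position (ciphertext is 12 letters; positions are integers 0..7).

Char 1 ('G'): step: R->4, L=1; G->plug->E->R->C->L->G->refl->F->L'->D->R'->B->plug->B
Char 2 ('C'): step: R->5, L=1; C->plug->C->R->F->L->E->refl->D->L'->E->R'->F->plug->F
Char 3 ('C'): step: R->6, L=1; C->plug->C->R->A->L->H->refl->B->L'->G->R'->G->plug->E
Char 4 ('A'): step: R->7, L=1; A->plug->A->R->D->L->F->refl->G->L'->C->R'->D->plug->D
Char 5 ('B'): step: R->0, L->2 (L advanced); B->plug->B->R->D->L->C->refl->A->L'->F->R'->G->plug->E
Char 6 ('C'): step: R->1, L=2; C->plug->C->R->H->L->G->refl->F->L'->B->R'->G->plug->E
Char 7 ('E'): step: R->2, L=2; E->plug->G->R->E->L->D->refl->E->L'->C->R'->C->plug->C
Char 8 ('B'): step: R->3, L=2; B->plug->B->R->B->L->F->refl->G->L'->H->R'->E->plug->G
Char 9 ('D'): step: R->4, L=2; D->plug->D->R->G->L->B->refl->H->L'->A->R'->A->plug->A
Char 10 ('G'): step: R->5, L=2; G->plug->E->R->G->L->B->refl->H->L'->A->R'->B->plug->B
Char 11 ('G'): step: R->6, L=2; G->plug->E->R->D->L->C->refl->A->L'->F->R'->D->plug->D
Char 12 ('D'): step: R->7, L=2; D->plug->D->R->C->L->E->refl->D->L'->E->R'->C->plug->C
Final: ciphertext=BFEDEECGABDC, RIGHT=7, LEFT=2

Answer: BFEDEECGABDC 7 2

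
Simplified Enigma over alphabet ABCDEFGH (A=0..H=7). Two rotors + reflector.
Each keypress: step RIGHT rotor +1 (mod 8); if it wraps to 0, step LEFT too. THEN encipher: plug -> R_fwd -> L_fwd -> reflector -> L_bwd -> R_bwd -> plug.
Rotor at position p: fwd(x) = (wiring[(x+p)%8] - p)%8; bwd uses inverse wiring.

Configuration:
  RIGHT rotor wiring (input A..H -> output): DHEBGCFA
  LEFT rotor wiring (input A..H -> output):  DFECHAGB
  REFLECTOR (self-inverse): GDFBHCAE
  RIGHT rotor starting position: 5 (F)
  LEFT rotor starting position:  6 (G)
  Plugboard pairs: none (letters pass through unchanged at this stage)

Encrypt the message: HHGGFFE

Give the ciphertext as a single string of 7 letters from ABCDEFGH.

Char 1 ('H'): step: R->6, L=6; H->plug->H->R->E->L->G->refl->A->L'->A->R'->G->plug->G
Char 2 ('H'): step: R->7, L=6; H->plug->H->R->G->L->B->refl->D->L'->B->R'->A->plug->A
Char 3 ('G'): step: R->0, L->7 (L advanced); G->plug->G->R->F->L->A->refl->G->L'->C->R'->F->plug->F
Char 4 ('G'): step: R->1, L=7; G->plug->G->R->H->L->H->refl->E->L'->B->R'->E->plug->E
Char 5 ('F'): step: R->2, L=7; F->plug->F->R->G->L->B->refl->D->L'->E->R'->C->plug->C
Char 6 ('F'): step: R->3, L=7; F->plug->F->R->A->L->C->refl->F->L'->D->R'->B->plug->B
Char 7 ('E'): step: R->4, L=7; E->plug->E->R->H->L->H->refl->E->L'->B->R'->C->plug->C

Answer: GAFECBC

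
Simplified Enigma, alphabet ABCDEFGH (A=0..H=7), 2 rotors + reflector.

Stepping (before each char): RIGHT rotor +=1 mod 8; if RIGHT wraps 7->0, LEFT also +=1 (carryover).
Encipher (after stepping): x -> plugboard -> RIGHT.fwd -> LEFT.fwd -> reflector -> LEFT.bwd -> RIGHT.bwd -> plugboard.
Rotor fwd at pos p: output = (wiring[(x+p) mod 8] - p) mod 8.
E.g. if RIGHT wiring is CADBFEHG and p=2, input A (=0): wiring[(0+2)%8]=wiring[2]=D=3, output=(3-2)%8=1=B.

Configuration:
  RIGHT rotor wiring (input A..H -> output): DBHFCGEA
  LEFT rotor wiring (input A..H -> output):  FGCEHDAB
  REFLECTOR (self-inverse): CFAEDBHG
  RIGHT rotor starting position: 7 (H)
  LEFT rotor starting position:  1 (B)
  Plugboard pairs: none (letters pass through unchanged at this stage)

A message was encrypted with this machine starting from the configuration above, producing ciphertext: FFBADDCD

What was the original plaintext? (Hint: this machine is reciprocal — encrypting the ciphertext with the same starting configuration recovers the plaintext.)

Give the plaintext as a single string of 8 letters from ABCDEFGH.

Char 1 ('F'): step: R->0, L->2 (L advanced); F->plug->F->R->G->L->D->refl->E->L'->H->R'->C->plug->C
Char 2 ('F'): step: R->1, L=2; F->plug->F->R->D->L->B->refl->F->L'->C->R'->H->plug->H
Char 3 ('B'): step: R->2, L=2; B->plug->B->R->D->L->B->refl->F->L'->C->R'->E->plug->E
Char 4 ('A'): step: R->3, L=2; A->plug->A->R->C->L->F->refl->B->L'->D->R'->C->plug->C
Char 5 ('D'): step: R->4, L=2; D->plug->D->R->E->L->G->refl->H->L'->F->R'->F->plug->F
Char 6 ('D'): step: R->5, L=2; D->plug->D->R->G->L->D->refl->E->L'->H->R'->B->plug->B
Char 7 ('C'): step: R->6, L=2; C->plug->C->R->F->L->H->refl->G->L'->E->R'->G->plug->G
Char 8 ('D'): step: R->7, L=2; D->plug->D->R->A->L->A->refl->C->L'->B->R'->A->plug->A

Answer: CHECFBGA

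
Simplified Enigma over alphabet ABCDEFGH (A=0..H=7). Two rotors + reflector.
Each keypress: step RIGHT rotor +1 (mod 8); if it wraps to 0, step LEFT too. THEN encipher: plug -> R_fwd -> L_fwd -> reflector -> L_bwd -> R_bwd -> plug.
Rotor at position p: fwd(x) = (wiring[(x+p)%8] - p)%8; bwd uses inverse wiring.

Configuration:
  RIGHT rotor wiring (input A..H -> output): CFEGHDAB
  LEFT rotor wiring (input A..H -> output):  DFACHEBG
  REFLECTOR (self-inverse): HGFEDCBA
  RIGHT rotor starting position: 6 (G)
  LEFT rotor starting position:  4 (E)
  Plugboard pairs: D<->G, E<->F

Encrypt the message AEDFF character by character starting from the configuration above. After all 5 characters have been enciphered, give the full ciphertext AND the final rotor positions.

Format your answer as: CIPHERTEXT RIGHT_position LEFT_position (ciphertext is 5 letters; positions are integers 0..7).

Char 1 ('A'): step: R->7, L=4; A->plug->A->R->C->L->F->refl->C->L'->D->R'->B->plug->B
Char 2 ('E'): step: R->0, L->5 (L advanced); E->plug->F->R->D->L->G->refl->B->L'->C->R'->A->plug->A
Char 3 ('D'): step: R->1, L=5; D->plug->G->R->A->L->H->refl->A->L'->E->R'->A->plug->A
Char 4 ('F'): step: R->2, L=5; F->plug->E->R->G->L->F->refl->C->L'->H->R'->F->plug->E
Char 5 ('F'): step: R->3, L=5; F->plug->E->R->G->L->F->refl->C->L'->H->R'->F->plug->E
Final: ciphertext=BAAEE, RIGHT=3, LEFT=5

Answer: BAAEE 3 5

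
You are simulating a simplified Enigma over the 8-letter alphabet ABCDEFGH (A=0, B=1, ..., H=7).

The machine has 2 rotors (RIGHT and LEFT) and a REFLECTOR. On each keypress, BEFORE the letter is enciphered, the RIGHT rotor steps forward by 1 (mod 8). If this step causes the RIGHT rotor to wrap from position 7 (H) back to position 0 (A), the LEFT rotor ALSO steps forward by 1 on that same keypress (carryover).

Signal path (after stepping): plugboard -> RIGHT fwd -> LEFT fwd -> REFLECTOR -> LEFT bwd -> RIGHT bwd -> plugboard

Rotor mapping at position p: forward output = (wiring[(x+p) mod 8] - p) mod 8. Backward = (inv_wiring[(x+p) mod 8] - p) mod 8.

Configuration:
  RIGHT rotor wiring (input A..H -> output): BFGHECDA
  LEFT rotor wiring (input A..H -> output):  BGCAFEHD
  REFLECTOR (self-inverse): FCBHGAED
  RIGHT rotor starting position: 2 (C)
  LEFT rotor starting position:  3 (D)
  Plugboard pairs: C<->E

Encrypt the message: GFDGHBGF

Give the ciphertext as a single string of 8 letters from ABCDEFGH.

Answer: BGCDCHEG

Derivation:
Char 1 ('G'): step: R->3, L=3; G->plug->G->R->C->L->B->refl->C->L'->B->R'->B->plug->B
Char 2 ('F'): step: R->4, L=3; F->plug->F->R->B->L->C->refl->B->L'->C->R'->G->plug->G
Char 3 ('D'): step: R->5, L=3; D->plug->D->R->E->L->A->refl->F->L'->A->R'->E->plug->C
Char 4 ('G'): step: R->6, L=3; G->plug->G->R->G->L->D->refl->H->L'->H->R'->D->plug->D
Char 5 ('H'): step: R->7, L=3; H->plug->H->R->E->L->A->refl->F->L'->A->R'->E->plug->C
Char 6 ('B'): step: R->0, L->4 (L advanced); B->plug->B->R->F->L->C->refl->B->L'->A->R'->H->plug->H
Char 7 ('G'): step: R->1, L=4; G->plug->G->R->H->L->E->refl->G->L'->G->R'->C->plug->E
Char 8 ('F'): step: R->2, L=4; F->plug->F->R->G->L->G->refl->E->L'->H->R'->G->plug->G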